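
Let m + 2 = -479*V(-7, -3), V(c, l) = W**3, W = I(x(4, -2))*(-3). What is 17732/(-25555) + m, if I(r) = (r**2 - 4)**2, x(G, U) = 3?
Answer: 5164106415533/25555 ≈ 2.0208e+8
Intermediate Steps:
I(r) = (-4 + r**2)**2
W = -75 (W = (-4 + 3**2)**2*(-3) = (-4 + 9)**2*(-3) = 5**2*(-3) = 25*(-3) = -75)
V(c, l) = -421875 (V(c, l) = (-75)**3 = -421875)
m = 202078123 (m = -2 - 479*(-421875) = -2 + 202078125 = 202078123)
17732/(-25555) + m = 17732/(-25555) + 202078123 = 17732*(-1/25555) + 202078123 = -17732/25555 + 202078123 = 5164106415533/25555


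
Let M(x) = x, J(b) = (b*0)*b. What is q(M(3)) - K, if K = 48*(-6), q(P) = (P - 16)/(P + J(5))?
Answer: 851/3 ≈ 283.67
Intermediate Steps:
J(b) = 0 (J(b) = 0*b = 0)
q(P) = (-16 + P)/P (q(P) = (P - 16)/(P + 0) = (-16 + P)/P)
K = -288
q(M(3)) - K = (-16 + 3)/3 - 1*(-288) = (1/3)*(-13) + 288 = -13/3 + 288 = 851/3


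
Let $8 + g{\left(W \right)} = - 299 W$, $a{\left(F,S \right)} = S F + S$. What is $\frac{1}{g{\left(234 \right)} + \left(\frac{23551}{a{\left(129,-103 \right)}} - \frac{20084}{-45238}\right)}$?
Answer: $- \frac{302868410}{21193312359029} \approx -1.4291 \cdot 10^{-5}$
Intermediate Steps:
$a{\left(F,S \right)} = S + F S$ ($a{\left(F,S \right)} = F S + S = S + F S$)
$g{\left(W \right)} = -8 - 299 W$
$\frac{1}{g{\left(234 \right)} + \left(\frac{23551}{a{\left(129,-103 \right)}} - \frac{20084}{-45238}\right)} = \frac{1}{\left(-8 - 69966\right) + \left(\frac{23551}{\left(-103\right) \left(1 + 129\right)} - \frac{20084}{-45238}\right)} = \frac{1}{\left(-8 - 69966\right) + \left(\frac{23551}{\left(-103\right) 130} - - \frac{10042}{22619}\right)} = \frac{1}{-69974 + \left(\frac{23551}{-13390} + \frac{10042}{22619}\right)} = \frac{1}{-69974 + \left(23551 \left(- \frac{1}{13390}\right) + \frac{10042}{22619}\right)} = \frac{1}{-69974 + \left(- \frac{23551}{13390} + \frac{10042}{22619}\right)} = \frac{1}{-69974 - \frac{398237689}{302868410}} = \frac{1}{- \frac{21193312359029}{302868410}} = - \frac{302868410}{21193312359029}$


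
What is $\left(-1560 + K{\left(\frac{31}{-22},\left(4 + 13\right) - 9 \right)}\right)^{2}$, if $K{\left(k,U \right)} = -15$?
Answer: $2480625$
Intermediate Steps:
$\left(-1560 + K{\left(\frac{31}{-22},\left(4 + 13\right) - 9 \right)}\right)^{2} = \left(-1560 - 15\right)^{2} = \left(-1575\right)^{2} = 2480625$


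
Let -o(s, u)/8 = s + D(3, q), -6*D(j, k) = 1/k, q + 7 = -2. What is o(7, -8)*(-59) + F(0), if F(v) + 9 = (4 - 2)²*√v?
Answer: 89201/27 ≈ 3303.7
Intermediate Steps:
q = -9 (q = -7 - 2 = -9)
D(j, k) = -1/(6*k)
o(s, u) = -4/27 - 8*s (o(s, u) = -8*(s - ⅙/(-9)) = -8*(s - ⅙*(-⅑)) = -8*(s + 1/54) = -8*(1/54 + s) = -4/27 - 8*s)
F(v) = -9 + 4*√v (F(v) = -9 + (4 - 2)²*√v = -9 + 2²*√v = -9 + 4*√v)
o(7, -8)*(-59) + F(0) = (-4/27 - 8*7)*(-59) + (-9 + 4*√0) = (-4/27 - 56)*(-59) + (-9 + 4*0) = -1516/27*(-59) + (-9 + 0) = 89444/27 - 9 = 89201/27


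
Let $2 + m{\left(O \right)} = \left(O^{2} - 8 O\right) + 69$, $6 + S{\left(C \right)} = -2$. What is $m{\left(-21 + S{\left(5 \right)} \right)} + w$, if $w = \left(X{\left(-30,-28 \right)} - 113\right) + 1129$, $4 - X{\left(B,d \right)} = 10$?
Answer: $2150$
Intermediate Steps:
$S{\left(C \right)} = -8$ ($S{\left(C \right)} = -6 - 2 = -8$)
$X{\left(B,d \right)} = -6$ ($X{\left(B,d \right)} = 4 - 10 = -6$)
$m{\left(O \right)} = 67 + O^{2} - 8 O$ ($m{\left(O \right)} = -2 + \left(\left(O^{2} - 8 O\right) + 69\right) = -2 + \left(69 + O^{2} - 8 O\right) = 67 + O^{2} - 8 O$)
$w = 1010$ ($w = \left(-6 - 113\right) + 1129 = -119 + 1129 = 1010$)
$m{\left(-21 + S{\left(5 \right)} \right)} + w = \left(67 + \left(-21 - 8\right)^{2} - 8 \left(-21 - 8\right)\right) + 1010 = \left(67 + \left(-29\right)^{2} - -232\right) + 1010 = \left(67 + 841 + 232\right) + 1010 = 1140 + 1010 = 2150$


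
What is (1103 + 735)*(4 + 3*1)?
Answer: 12866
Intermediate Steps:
(1103 + 735)*(4 + 3*1) = 1838*(4 + 3) = 1838*7 = 12866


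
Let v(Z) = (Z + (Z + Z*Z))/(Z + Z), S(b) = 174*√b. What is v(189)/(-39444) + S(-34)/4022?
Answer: -191/78888 + 87*I*√34/2011 ≈ -0.0024212 + 0.25226*I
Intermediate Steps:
v(Z) = (Z² + 2*Z)/(2*Z) (v(Z) = (Z + (Z + Z²))/((2*Z)) = (Z² + 2*Z)*(1/(2*Z)) = (Z² + 2*Z)/(2*Z))
v(189)/(-39444) + S(-34)/4022 = (1 + (½)*189)/(-39444) + (174*√(-34))/4022 = (1 + 189/2)*(-1/39444) + (174*(I*√34))*(1/4022) = (191/2)*(-1/39444) + (174*I*√34)*(1/4022) = -191/78888 + 87*I*√34/2011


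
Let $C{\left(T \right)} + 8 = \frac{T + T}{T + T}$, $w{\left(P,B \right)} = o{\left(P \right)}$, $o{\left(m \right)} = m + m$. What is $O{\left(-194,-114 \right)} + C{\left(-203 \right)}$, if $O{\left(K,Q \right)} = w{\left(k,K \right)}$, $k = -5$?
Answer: $-17$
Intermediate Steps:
$o{\left(m \right)} = 2 m$
$w{\left(P,B \right)} = 2 P$
$O{\left(K,Q \right)} = -10$ ($O{\left(K,Q \right)} = 2 \left(-5\right) = -10$)
$C{\left(T \right)} = -7$ ($C{\left(T \right)} = -8 + \frac{T + T}{T + T} = -8 + \frac{2 T}{2 T} = -8 + 2 T \frac{1}{2 T} = -8 + 1 = -7$)
$O{\left(-194,-114 \right)} + C{\left(-203 \right)} = -10 - 7 = -17$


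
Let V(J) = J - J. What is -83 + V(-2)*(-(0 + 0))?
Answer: -83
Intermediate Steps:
V(J) = 0
-83 + V(-2)*(-(0 + 0)) = -83 + 0*(-(0 + 0)) = -83 + 0*(-1*0) = -83 + 0*0 = -83 + 0 = -83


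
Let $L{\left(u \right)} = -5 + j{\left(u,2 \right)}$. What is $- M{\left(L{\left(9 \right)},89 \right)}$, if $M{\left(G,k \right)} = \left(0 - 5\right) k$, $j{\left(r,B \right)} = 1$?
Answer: $445$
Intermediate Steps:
$L{\left(u \right)} = -4$ ($L{\left(u \right)} = -5 + 1 = -4$)
$M{\left(G,k \right)} = - 5 k$
$- M{\left(L{\left(9 \right)},89 \right)} = - \left(-5\right) 89 = \left(-1\right) \left(-445\right) = 445$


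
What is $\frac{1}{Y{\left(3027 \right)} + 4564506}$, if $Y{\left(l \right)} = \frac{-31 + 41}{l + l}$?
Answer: $\frac{3027}{13816759667} \approx 2.1908 \cdot 10^{-7}$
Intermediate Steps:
$Y{\left(l \right)} = \frac{5}{l}$ ($Y{\left(l \right)} = \frac{10}{2 l} = 10 \frac{1}{2 l} = \frac{5}{l}$)
$\frac{1}{Y{\left(3027 \right)} + 4564506} = \frac{1}{\frac{5}{3027} + 4564506} = \frac{1}{\frac{13816759667}{3027}} = \frac{3027}{13816759667}$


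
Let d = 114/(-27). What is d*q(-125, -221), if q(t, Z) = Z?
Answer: 8398/9 ≈ 933.11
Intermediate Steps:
d = -38/9 (d = 114*(-1/27) = -38/9 ≈ -4.2222)
d*q(-125, -221) = -38/9*(-221) = 8398/9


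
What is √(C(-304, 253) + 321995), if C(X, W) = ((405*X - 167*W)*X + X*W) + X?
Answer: √50517563 ≈ 7107.6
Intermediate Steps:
C(X, W) = X + W*X + X*(-167*W + 405*X) (C(X, W) = ((-167*W + 405*X)*X + W*X) + X = (X*(-167*W + 405*X) + W*X) + X = (W*X + X*(-167*W + 405*X)) + X = X + W*X + X*(-167*W + 405*X))
√(C(-304, 253) + 321995) = √(-304*(1 - 166*253 + 405*(-304)) + 321995) = √(-304*(1 - 41998 - 123120) + 321995) = √(-304*(-165117) + 321995) = √(50195568 + 321995) = √50517563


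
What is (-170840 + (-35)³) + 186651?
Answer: -27064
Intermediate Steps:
(-170840 + (-35)³) + 186651 = (-170840 - 42875) + 186651 = -213715 + 186651 = -27064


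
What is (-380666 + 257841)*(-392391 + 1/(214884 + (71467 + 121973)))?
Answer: 19679348544039475/408324 ≈ 4.8195e+10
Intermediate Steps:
(-380666 + 257841)*(-392391 + 1/(214884 + (71467 + 121973))) = -122825*(-392391 + 1/(214884 + 193440)) = -122825*(-392391 + 1/408324) = -122825*(-160222662683/408324) = 19679348544039475/408324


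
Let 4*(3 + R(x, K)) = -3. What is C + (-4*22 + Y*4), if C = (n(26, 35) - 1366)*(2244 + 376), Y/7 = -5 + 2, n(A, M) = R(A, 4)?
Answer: -3588917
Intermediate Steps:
R(x, K) = -15/4 (R(x, K) = -3 + (¼)*(-3) = -3 - ¾ = -15/4)
n(A, M) = -15/4
Y = -21 (Y = 7*(-5 + 2) = 7*(-3) = -21)
C = -3588745 (C = (-15/4 - 1366)*(2244 + 376) = -5479/4*2620 = -3588745)
C + (-4*22 + Y*4) = -3588745 + (-4*22 - 21*4) = -3588745 + (-88 - 84) = -3588745 - 172 = -3588917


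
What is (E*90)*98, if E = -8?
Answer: -70560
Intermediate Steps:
(E*90)*98 = -8*90*98 = -720*98 = -70560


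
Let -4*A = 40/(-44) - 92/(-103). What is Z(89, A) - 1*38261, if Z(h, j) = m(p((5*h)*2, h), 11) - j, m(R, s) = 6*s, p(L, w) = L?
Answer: -86549879/2266 ≈ -38195.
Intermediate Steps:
A = 9/2266 (A = -(40/(-44) - 92/(-103))/4 = -(40*(-1/44) - 92*(-1/103))/4 = -(-10/11 + 92/103)/4 = -1/4*(-18/1133) = 9/2266 ≈ 0.0039718)
Z(h, j) = 66 - j (Z(h, j) = 6*11 - j = 66 - j)
Z(89, A) - 1*38261 = (66 - 1*9/2266) - 1*38261 = (66 - 9/2266) - 38261 = 149547/2266 - 38261 = -86549879/2266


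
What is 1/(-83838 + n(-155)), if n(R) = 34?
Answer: -1/83804 ≈ -1.1933e-5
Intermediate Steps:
1/(-83838 + n(-155)) = 1/(-83838 + 34) = 1/(-83804) = -1/83804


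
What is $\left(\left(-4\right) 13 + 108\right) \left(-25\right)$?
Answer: $-1400$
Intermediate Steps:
$\left(\left(-4\right) 13 + 108\right) \left(-25\right) = \left(-52 + 108\right) \left(-25\right) = 56 \left(-25\right) = -1400$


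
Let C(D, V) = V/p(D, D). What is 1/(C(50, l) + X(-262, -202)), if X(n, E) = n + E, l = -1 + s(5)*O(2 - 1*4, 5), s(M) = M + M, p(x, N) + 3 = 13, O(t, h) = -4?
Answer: -10/4681 ≈ -0.0021363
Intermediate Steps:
p(x, N) = 10 (p(x, N) = -3 + 13 = 10)
s(M) = 2*M
l = -41 (l = -1 + (2*5)*(-4) = -1 + 10*(-4) = -1 - 40 = -41)
C(D, V) = V/10
X(n, E) = E + n
1/(C(50, l) + X(-262, -202)) = 1/((1/10)*(-41) + (-202 - 262)) = 1/(-41/10 - 464) = 1/(-4681/10) = -10/4681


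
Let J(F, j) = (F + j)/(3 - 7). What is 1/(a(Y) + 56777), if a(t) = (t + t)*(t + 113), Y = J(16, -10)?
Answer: 2/112885 ≈ 1.7717e-5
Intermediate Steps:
J(F, j) = -F/4 - j/4 (J(F, j) = (F + j)/(-4) = (F + j)*(-¼) = -F/4 - j/4)
Y = -3/2 (Y = -¼*16 - ¼*(-10) = -4 + 5/2 = -3/2 ≈ -1.5000)
a(t) = 2*t*(113 + t) (a(t) = (2*t)*(113 + t) = 2*t*(113 + t))
1/(a(Y) + 56777) = 1/(2*(-3/2)*(113 - 3/2) + 56777) = 1/(2*(-3/2)*(223/2) + 56777) = 1/(-669/2 + 56777) = 1/(112885/2) = 2/112885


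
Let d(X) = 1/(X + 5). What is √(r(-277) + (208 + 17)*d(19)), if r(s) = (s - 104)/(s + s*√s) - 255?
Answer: √1662*√((-180419 - 181435*I*√277)/(1 + I*√277))/1108 ≈ 0.0026271 - 15.672*I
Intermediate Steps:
d(X) = 1/(5 + X)
r(s) = -255 + (-104 + s)/(s + s^(3/2)) (r(s) = (-104 + s)/(s + s^(3/2)) - 255 = -255 + (-104 + s)/(s + s^(3/2)))
√(r(-277) + (208 + 17)*d(19)) = √((-104 - (-70635)*I*√277 - 254*(-277))/(-277 + (-277)^(3/2)) + (208 + 17)/(5 + 19)) = √((-104 - (-70635)*I*√277 + 70358)/(-277 - 277*I*√277) + 225/24) = √((-104 + 70635*I*√277 + 70358)/(-277 - 277*I*√277) + 225*(1/24)) = √((70254 + 70635*I*√277)/(-277 - 277*I*√277) + 75/8) = √(75/8 + (70254 + 70635*I*√277)/(-277 - 277*I*√277))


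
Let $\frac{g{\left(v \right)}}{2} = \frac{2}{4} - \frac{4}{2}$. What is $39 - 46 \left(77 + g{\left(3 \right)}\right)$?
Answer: $-3365$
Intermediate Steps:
$g{\left(v \right)} = -3$ ($g{\left(v \right)} = 2 \left(\frac{2}{4} - \frac{4}{2}\right) = 2 \left(2 \cdot \frac{1}{4} - 2\right) = 2 \left(\frac{1}{2} - 2\right) = 2 \left(- \frac{3}{2}\right) = -3$)
$39 - 46 \left(77 + g{\left(3 \right)}\right) = 39 - 46 \left(77 - 3\right) = 39 - 3404 = -3365$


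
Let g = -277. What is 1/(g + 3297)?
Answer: 1/3020 ≈ 0.00033113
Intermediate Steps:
1/(g + 3297) = 1/(-277 + 3297) = 1/3020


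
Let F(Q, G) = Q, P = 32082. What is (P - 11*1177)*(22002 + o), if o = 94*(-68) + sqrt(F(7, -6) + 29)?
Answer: 298812160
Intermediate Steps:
o = -6386 (o = 94*(-68) + sqrt(7 + 29) = -6392 + sqrt(36) = -6392 + 6 = -6386)
(P - 11*1177)*(22002 + o) = (32082 - 11*1177)*(22002 - 6386) = (32082 - 12947)*15616 = 19135*15616 = 298812160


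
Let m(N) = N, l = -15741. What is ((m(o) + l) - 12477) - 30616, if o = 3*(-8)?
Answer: -58858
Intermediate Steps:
o = -24
((m(o) + l) - 12477) - 30616 = ((-24 - 15741) - 12477) - 30616 = (-15765 - 12477) - 30616 = -28242 - 30616 = -58858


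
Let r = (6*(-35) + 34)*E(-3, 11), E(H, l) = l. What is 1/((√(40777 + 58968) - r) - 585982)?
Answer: -584046/341109630371 - √99745/341109630371 ≈ -1.7131e-6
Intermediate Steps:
r = -1936 (r = (6*(-35) + 34)*11 = (-210 + 34)*11 = -176*11 = -1936)
1/((√(40777 + 58968) - r) - 585982) = 1/((√(40777 + 58968) - 1*(-1936)) - 585982) = 1/((√99745 + 1936) - 585982) = 1/((1936 + √99745) - 585982) = 1/(-584046 + √99745)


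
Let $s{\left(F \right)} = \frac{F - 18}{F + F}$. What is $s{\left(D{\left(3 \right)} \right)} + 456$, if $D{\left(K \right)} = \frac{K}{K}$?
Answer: $\frac{895}{2} \approx 447.5$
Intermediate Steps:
$D{\left(K \right)} = 1$
$s{\left(F \right)} = \frac{-18 + F}{2 F}$
$s{\left(D{\left(3 \right)} \right)} + 456 = \frac{-18 + 1}{2 \cdot 1} + 456 = \frac{1}{2} \cdot 1 \left(-17\right) + 456 = - \frac{17}{2} + 456 = \frac{895}{2}$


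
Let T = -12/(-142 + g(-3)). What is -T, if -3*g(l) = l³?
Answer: -12/133 ≈ -0.090226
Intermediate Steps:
g(l) = -l³/3
T = 12/133 (T = -12/(-142 - ⅓*(-3)³) = -12/(-142 - ⅓*(-27)) = -12/(-142 + 9) = -12/(-133) = -1/133*(-12) = 12/133 ≈ 0.090226)
-T = -1*12/133 = -12/133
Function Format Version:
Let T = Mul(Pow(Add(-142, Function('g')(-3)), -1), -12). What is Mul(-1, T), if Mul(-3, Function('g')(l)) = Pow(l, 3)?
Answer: Rational(-12, 133) ≈ -0.090226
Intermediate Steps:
Function('g')(l) = Mul(Rational(-1, 3), Pow(l, 3))
T = Rational(12, 133) (T = Mul(Pow(Add(-142, Mul(Rational(-1, 3), Pow(-3, 3))), -1), -12) = Mul(Pow(Add(-142, Mul(Rational(-1, 3), -27)), -1), -12) = Mul(Pow(Add(-142, 9), -1), -12) = Mul(Pow(-133, -1), -12) = Mul(Rational(-1, 133), -12) = Rational(12, 133) ≈ 0.090226)
Mul(-1, T) = Mul(-1, Rational(12, 133)) = Rational(-12, 133)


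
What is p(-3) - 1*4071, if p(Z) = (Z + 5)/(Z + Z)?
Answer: -12214/3 ≈ -4071.3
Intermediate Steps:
p(Z) = (5 + Z)/(2*Z) (p(Z) = (5 + Z)/((2*Z)) = (5 + Z)*(1/(2*Z)) = (5 + Z)/(2*Z))
p(-3) - 1*4071 = (1/2)*(5 - 3)/(-3) - 1*4071 = (1/2)*(-1/3)*2 - 4071 = -1/3 - 4071 = -12214/3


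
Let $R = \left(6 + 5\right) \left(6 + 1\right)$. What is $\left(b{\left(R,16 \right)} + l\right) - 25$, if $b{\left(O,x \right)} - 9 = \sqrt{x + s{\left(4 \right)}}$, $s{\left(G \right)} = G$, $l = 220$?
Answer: $204 + 2 \sqrt{5} \approx 208.47$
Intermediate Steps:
$R = 77$ ($R = 11 \cdot 7 = 77$)
$b{\left(O,x \right)} = 9 + \sqrt{4 + x}$ ($b{\left(O,x \right)} = 9 + \sqrt{x + 4} = 9 + \sqrt{4 + x}$)
$\left(b{\left(R,16 \right)} + l\right) - 25 = \left(\left(9 + \sqrt{4 + 16}\right) + 220\right) - 25 = \left(\left(9 + \sqrt{20}\right) + 220\right) - 25 = \left(\left(9 + 2 \sqrt{5}\right) + 220\right) - 25 = \left(229 + 2 \sqrt{5}\right) - 25 = 204 + 2 \sqrt{5}$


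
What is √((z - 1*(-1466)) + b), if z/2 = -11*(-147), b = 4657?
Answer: √9357 ≈ 96.732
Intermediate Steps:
z = 3234 (z = 2*(-11*(-147)) = 2*1617 = 3234)
√((z - 1*(-1466)) + b) = √((3234 - 1*(-1466)) + 4657) = √((3234 + 1466) + 4657) = √(4700 + 4657) = √9357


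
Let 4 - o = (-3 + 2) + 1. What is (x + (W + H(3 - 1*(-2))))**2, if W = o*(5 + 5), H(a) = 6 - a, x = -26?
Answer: 225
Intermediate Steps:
o = 4 (o = 4 - ((-3 + 2) + 1) = 4 - (-1 + 1) = 4 - 1*0 = 4 + 0 = 4)
W = 40 (W = 4*(5 + 5) = 4*10 = 40)
(x + (W + H(3 - 1*(-2))))**2 = (-26 + (40 + (6 - (3 - 1*(-2)))))**2 = (-26 + (40 + (6 - (3 + 2))))**2 = (-26 + (40 + (6 - 1*5)))**2 = (-26 + (40 + (6 - 5)))**2 = (-26 + (40 + 1))**2 = (-26 + 41)**2 = 15**2 = 225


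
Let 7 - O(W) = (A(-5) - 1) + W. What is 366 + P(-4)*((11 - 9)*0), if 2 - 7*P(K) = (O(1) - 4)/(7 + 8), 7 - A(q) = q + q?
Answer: 366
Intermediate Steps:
A(q) = 7 - 2*q (A(q) = 7 - (q + q) = 7 - 2*q)
O(W) = -9 - W (O(W) = 7 - (((7 - 2*(-5)) - 1) + W) = 7 - (((7 + 10) - 1) + W) = 7 - ((17 - 1) + W) = 7 - (16 + W) = 7 + (-16 - W) = -9 - W)
P(K) = 44/105 (P(K) = 2/7 - ((-9 - 1*1) - 4)/(7*(7 + 8)) = 2/7 - ((-9 - 1) - 4)/(7*15) = 2/7 - (-10 - 4)/(7*15) = 2/7 - (-2)/15 = 2/7 - ⅐*(-14/15) = 2/7 + 2/15 = 44/105)
366 + P(-4)*((11 - 9)*0) = 366 + 44*((11 - 9)*0)/105 = 366 + 44*(2*0)/105 = 366 + (44/105)*0 = 366 + 0 = 366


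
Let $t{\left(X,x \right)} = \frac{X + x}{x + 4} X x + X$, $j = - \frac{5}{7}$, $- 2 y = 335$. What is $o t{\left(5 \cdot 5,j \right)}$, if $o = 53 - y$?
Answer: $- \frac{1085175}{46} \approx -23591.0$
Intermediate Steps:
$y = - \frac{335}{2}$ ($y = \left(- \frac{1}{2}\right) 335 = - \frac{335}{2} \approx -167.5$)
$j = - \frac{5}{7}$ ($j = \left(-5\right) \frac{1}{7} = - \frac{5}{7} \approx -0.71429$)
$o = \frac{441}{2}$ ($o = 53 - - \frac{335}{2} = 53 + \frac{335}{2} = \frac{441}{2} \approx 220.5$)
$t{\left(X,x \right)} = X + \frac{X x \left(X + x\right)}{4 + x}$ ($t{\left(X,x \right)} = \frac{X + x}{4 + x} X x + X = \frac{X \left(X + x\right)}{4 + x} x + X = \frac{X x \left(X + x\right)}{4 + x} + X = X + \frac{X x \left(X + x\right)}{4 + x}$)
$o t{\left(5 \cdot 5,j \right)} = \frac{441 \frac{5 \cdot 5 \left(4 - \frac{5}{7} + \left(- \frac{5}{7}\right)^{2} + 5 \cdot 5 \left(- \frac{5}{7}\right)\right)}{4 - \frac{5}{7}}}{2} = \frac{441 \frac{25 \left(4 - \frac{5}{7} + \frac{25}{49} + 25 \left(- \frac{5}{7}\right)\right)}{\frac{23}{7}}}{2} = \frac{441 \cdot 25 \cdot \frac{7}{23} \left(4 - \frac{5}{7} + \frac{25}{49} - \frac{125}{7}\right)}{2} = \frac{441 \cdot 25 \cdot \frac{7}{23} \left(- \frac{689}{49}\right)}{2} = \frac{441}{2} \left(- \frac{17225}{161}\right) = - \frac{1085175}{46}$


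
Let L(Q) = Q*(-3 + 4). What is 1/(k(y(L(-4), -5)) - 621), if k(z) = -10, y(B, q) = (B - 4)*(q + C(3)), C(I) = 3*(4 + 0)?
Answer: -1/631 ≈ -0.0015848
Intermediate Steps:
C(I) = 12 (C(I) = 3*4 = 12)
L(Q) = Q (L(Q) = Q*1 = Q)
y(B, q) = (-4 + B)*(12 + q) (y(B, q) = (B - 4)*(q + 12) = (-4 + B)*(12 + q))
1/(k(y(L(-4), -5)) - 621) = 1/(-10 - 621) = 1/(-631) = -1/631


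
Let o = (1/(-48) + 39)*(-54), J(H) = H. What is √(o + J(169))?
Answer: I*√30974/4 ≈ 43.999*I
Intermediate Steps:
o = -16839/8 (o = (-1/48 + 39)*(-54) = (1871/48)*(-54) = -16839/8 ≈ -2104.9)
√(o + J(169)) = √(-16839/8 + 169) = √(-15487/8) = I*√30974/4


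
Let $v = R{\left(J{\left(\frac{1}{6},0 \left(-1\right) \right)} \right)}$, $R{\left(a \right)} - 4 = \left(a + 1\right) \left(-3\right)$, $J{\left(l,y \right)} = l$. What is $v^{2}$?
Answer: $\frac{1}{4} \approx 0.25$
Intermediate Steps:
$R{\left(a \right)} = 1 - 3 a$ ($R{\left(a \right)} = 4 + \left(a + 1\right) \left(-3\right) = 4 + \left(1 + a\right) \left(-3\right) = 4 - \left(3 + 3 a\right) = 1 - 3 a$)
$v = \frac{1}{2}$ ($v = 1 - \frac{3}{6} = 1 - \frac{1}{2} = \frac{1}{2} \approx 0.5$)
$v^{2} = \left(\frac{1}{2}\right)^{2} = \frac{1}{4}$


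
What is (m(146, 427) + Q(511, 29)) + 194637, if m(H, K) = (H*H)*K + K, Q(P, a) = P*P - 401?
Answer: 9557716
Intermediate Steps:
Q(P, a) = -401 + P² (Q(P, a) = P² - 401 = -401 + P²)
m(H, K) = K + K*H² (m(H, K) = H²*K + K = K*H² + K = K + K*H²)
(m(146, 427) + Q(511, 29)) + 194637 = (427*(1 + 146²) + (-401 + 511²)) + 194637 = (427*(1 + 21316) + (-401 + 261121)) + 194637 = (427*21317 + 260720) + 194637 = (9102359 + 260720) + 194637 = 9363079 + 194637 = 9557716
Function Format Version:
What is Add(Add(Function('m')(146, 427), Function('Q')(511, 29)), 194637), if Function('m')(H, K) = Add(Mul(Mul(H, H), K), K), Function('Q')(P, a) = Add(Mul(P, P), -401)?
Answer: 9557716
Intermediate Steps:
Function('Q')(P, a) = Add(-401, Pow(P, 2)) (Function('Q')(P, a) = Add(Pow(P, 2), -401) = Add(-401, Pow(P, 2)))
Function('m')(H, K) = Add(K, Mul(K, Pow(H, 2))) (Function('m')(H, K) = Add(Mul(Pow(H, 2), K), K) = Add(Mul(K, Pow(H, 2)), K) = Add(K, Mul(K, Pow(H, 2))))
Add(Add(Function('m')(146, 427), Function('Q')(511, 29)), 194637) = Add(Add(Mul(427, Add(1, Pow(146, 2))), Add(-401, Pow(511, 2))), 194637) = Add(Add(Mul(427, Add(1, 21316)), Add(-401, 261121)), 194637) = Add(Add(Mul(427, 21317), 260720), 194637) = Add(Add(9102359, 260720), 194637) = Add(9363079, 194637) = 9557716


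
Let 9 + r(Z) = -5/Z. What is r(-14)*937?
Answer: -113377/14 ≈ -8098.4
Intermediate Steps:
r(Z) = -9 - 5/Z
r(-14)*937 = (-9 - 5/(-14))*937 = (-9 - 5*(-1/14))*937 = (-9 + 5/14)*937 = -121/14*937 = -113377/14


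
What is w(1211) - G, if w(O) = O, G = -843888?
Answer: 845099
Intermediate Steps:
w(1211) - G = 1211 - 1*(-843888) = 1211 + 843888 = 845099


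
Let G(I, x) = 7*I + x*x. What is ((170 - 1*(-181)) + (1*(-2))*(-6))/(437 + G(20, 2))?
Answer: 363/581 ≈ 0.62478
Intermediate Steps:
G(I, x) = x² + 7*I (G(I, x) = 7*I + x² = x² + 7*I)
((170 - 1*(-181)) + (1*(-2))*(-6))/(437 + G(20, 2)) = ((170 - 1*(-181)) + (1*(-2))*(-6))/(437 + (2² + 7*20)) = ((170 + 181) - 2*(-6))/(437 + (4 + 140)) = (351 + 12)/(437 + 144) = 363/581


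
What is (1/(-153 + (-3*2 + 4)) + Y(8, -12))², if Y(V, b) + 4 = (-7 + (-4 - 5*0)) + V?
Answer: 1179396/24025 ≈ 49.090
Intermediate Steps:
Y(V, b) = -15 + V (Y(V, b) = -4 + ((-7 + (-4 - 5*0)) + V) = -4 + ((-7 + (-4 + 0)) + V) = -4 + ((-7 - 4) + V) = -4 + (-11 + V) = -15 + V)
(1/(-153 + (-3*2 + 4)) + Y(8, -12))² = (1/(-153 + (-3*2 + 4)) + (-15 + 8))² = (1/(-153 + (-6 + 4)) - 7)² = (1/(-153 - 2) - 7)² = (1/(-155) - 7)² = (-1/155 - 7)² = (-1086/155)² = 1179396/24025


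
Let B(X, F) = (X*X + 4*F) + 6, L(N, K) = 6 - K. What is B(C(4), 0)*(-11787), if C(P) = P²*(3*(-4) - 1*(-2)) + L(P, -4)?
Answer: -265278222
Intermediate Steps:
C(P) = 10 - 10*P² (C(P) = P²*(3*(-4) - 1*(-2)) + (6 - 1*(-4)) = P²*(-12 + 2) + (6 + 4) = P²*(-10) + 10 = -10*P² + 10 = 10 - 10*P²)
B(X, F) = 6 + X² + 4*F (B(X, F) = (X² + 4*F) + 6 = 6 + X² + 4*F)
B(C(4), 0)*(-11787) = (6 + (10 - 10*4²)² + 4*0)*(-11787) = (6 + (10 - 10*16)² + 0)*(-11787) = (6 + (10 - 160)² + 0)*(-11787) = (6 + (-150)² + 0)*(-11787) = (6 + 22500 + 0)*(-11787) = 22506*(-11787) = -265278222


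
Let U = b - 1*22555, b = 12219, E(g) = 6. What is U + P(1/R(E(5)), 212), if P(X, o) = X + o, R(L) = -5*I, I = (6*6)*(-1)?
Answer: -1822319/180 ≈ -10124.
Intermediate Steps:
I = -36 (I = 36*(-1) = -36)
R(L) = 180 (R(L) = -5*(-36) = 180)
U = -10336 (U = 12219 - 1*22555 = 12219 - 22555 = -10336)
U + P(1/R(E(5)), 212) = -10336 + (1/180 + 212) = -10336 + 38161/180 = -1822319/180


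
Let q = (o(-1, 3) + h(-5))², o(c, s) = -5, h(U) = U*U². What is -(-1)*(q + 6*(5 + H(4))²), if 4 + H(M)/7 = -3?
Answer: 28516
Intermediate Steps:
H(M) = -49 (H(M) = -28 + 7*(-3) = -28 - 21 = -49)
h(U) = U³
q = 16900 (q = (-5 + (-5)³)² = (-5 - 125)² = (-130)² = 16900)
-(-1)*(q + 6*(5 + H(4))²) = -(-1)*(16900 + 6*(5 - 49)²) = -(-1)*(16900 + 6*(-44)²) = -(-1)*(16900 + 6*1936) = -(-1)*(16900 + 11616) = -(-1)*28516 = -1*(-28516) = 28516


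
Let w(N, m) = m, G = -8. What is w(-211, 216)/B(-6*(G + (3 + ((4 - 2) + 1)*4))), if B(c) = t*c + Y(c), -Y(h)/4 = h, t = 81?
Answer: -36/539 ≈ -0.066790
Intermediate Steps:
Y(h) = -4*h
B(c) = 77*c (B(c) = 81*c - 4*c = 77*c)
w(-211, 216)/B(-6*(G + (3 + ((4 - 2) + 1)*4))) = 216/((77*(-6*(-8 + (3 + ((4 - 2) + 1)*4))))) = 216/((77*(-6*(-8 + (3 + (2 + 1)*4))))) = 216/((77*(-6*(-8 + (3 + 3*4))))) = 216/((77*(-6*(-8 + (3 + 12))))) = 216/((77*(-6*(-8 + 15)))) = 216/((77*(-6*7))) = 216/((77*(-42))) = 216/(-3234) = 216*(-1/3234) = -36/539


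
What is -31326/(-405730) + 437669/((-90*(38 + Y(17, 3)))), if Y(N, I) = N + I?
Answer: -3548238433/42358212 ≈ -83.767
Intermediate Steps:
Y(N, I) = I + N
-31326/(-405730) + 437669/((-90*(38 + Y(17, 3)))) = -31326/(-405730) + 437669/((-90*(38 + (3 + 17)))) = -31326*(-1/405730) + 437669/((-90*(38 + 20))) = 15663/202865 + 437669/((-90*58)) = 15663/202865 + 437669/(-5220) = 15663/202865 + 437669*(-1/5220) = 15663/202865 - 437669/5220 = -3548238433/42358212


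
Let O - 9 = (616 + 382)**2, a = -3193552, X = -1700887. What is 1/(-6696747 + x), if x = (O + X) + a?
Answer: -1/10595173 ≈ -9.4383e-8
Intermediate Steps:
O = 996013 (O = 9 + (616 + 382)**2 = 9 + 998**2 = 9 + 996004 = 996013)
x = -3898426 (x = (996013 - 1700887) - 3193552 = -704874 - 3193552 = -3898426)
1/(-6696747 + x) = 1/(-6696747 - 3898426) = 1/(-10595173) = -1/10595173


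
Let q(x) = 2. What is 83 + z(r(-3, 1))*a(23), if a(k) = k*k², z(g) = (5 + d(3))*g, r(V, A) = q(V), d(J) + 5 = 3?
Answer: 73085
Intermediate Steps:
d(J) = -2 (d(J) = -5 + 3 = -2)
r(V, A) = 2
z(g) = 3*g (z(g) = (5 - 2)*g = 3*g)
a(k) = k³
83 + z(r(-3, 1))*a(23) = 83 + (3*2)*23³ = 83 + 6*12167 = 83 + 73002 = 73085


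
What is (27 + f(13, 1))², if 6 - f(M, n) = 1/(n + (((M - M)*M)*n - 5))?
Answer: 17689/16 ≈ 1105.6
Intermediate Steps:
f(M, n) = 6 - 1/(-5 + n) (f(M, n) = 6 - 1/(n + (((M - M)*M)*n - 5)) = 6 - 1/(n + ((0*M)*n - 5)) = 6 - 1/(n + (0*n - 5)) = 6 - 1/(n + (0 - 5)) = 6 - 1/(n - 5) = 6 - 1/(-5 + n))
(27 + f(13, 1))² = (27 + (-31 + 6*1)/(-5 + 1))² = (27 + (-31 + 6)/(-4))² = (27 - ¼*(-25))² = (27 + 25/4)² = (133/4)² = 17689/16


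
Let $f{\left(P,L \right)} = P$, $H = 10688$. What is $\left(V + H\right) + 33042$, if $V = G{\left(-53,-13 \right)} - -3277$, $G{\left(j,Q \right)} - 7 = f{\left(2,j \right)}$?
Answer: $47016$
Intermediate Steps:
$G{\left(j,Q \right)} = 9$ ($G{\left(j,Q \right)} = 7 + 2 = 9$)
$V = 3286$ ($V = 9 - -3277 = 9 + 3277 = 3286$)
$\left(V + H\right) + 33042 = \left(3286 + 10688\right) + 33042 = 13974 + 33042 = 47016$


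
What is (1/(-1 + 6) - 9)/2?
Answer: -22/5 ≈ -4.4000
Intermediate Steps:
(1/(-1 + 6) - 9)/2 = (1/5 - 9)/2 = (⅕ - 9)/2 = (½)*(-44/5) = -22/5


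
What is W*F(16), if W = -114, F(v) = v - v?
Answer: 0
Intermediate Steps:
F(v) = 0
W*F(16) = -114*0 = 0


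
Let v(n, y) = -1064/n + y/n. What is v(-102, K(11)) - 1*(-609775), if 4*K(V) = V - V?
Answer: 31099057/51 ≈ 6.0979e+5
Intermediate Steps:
K(V) = 0 (K(V) = (V - V)/4 = (1/4)*0 = 0)
v(-102, K(11)) - 1*(-609775) = (-1064 + 0)/(-102) - 1*(-609775) = -1/102*(-1064) + 609775 = 532/51 + 609775 = 31099057/51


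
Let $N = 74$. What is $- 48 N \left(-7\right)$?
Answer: $24864$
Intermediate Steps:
$- 48 N \left(-7\right) = \left(-48\right) 74 \left(-7\right) = \left(-3552\right) \left(-7\right) = 24864$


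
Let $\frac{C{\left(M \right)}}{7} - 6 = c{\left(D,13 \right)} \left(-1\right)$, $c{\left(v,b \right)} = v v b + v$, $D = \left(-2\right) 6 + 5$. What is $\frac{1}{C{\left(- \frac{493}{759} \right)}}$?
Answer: $- \frac{1}{4368} \approx -0.00022894$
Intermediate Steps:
$D = -7$ ($D = -12 + 5 = -7$)
$c{\left(v,b \right)} = v + b v^{2}$ ($c{\left(v,b \right)} = v^{2} b + v = b v^{2} + v = v + b v^{2}$)
$C{\left(M \right)} = -4368$ ($C{\left(M \right)} = 42 + 7 - 7 \left(1 + 13 \left(-7\right)\right) \left(-1\right) = 42 + 7 - 7 \left(1 - 91\right) \left(-1\right) = 42 + 7 \left(-7\right) \left(-90\right) \left(-1\right) = 42 + 7 \cdot 630 \left(-1\right) = 42 + 7 \left(-630\right) = 42 - 4410 = -4368$)
$\frac{1}{C{\left(- \frac{493}{759} \right)}} = \frac{1}{-4368} = - \frac{1}{4368}$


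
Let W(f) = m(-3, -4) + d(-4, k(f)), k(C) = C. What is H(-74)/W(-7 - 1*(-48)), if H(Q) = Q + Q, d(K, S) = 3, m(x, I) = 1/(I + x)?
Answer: -259/5 ≈ -51.800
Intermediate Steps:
W(f) = 20/7 (W(f) = 1/(-4 - 3) + 3 = 1/(-7) + 3 = -1/7 + 3 = 20/7)
H(Q) = 2*Q
H(-74)/W(-7 - 1*(-48)) = (2*(-74))/(20/7) = -148*7/20 = -259/5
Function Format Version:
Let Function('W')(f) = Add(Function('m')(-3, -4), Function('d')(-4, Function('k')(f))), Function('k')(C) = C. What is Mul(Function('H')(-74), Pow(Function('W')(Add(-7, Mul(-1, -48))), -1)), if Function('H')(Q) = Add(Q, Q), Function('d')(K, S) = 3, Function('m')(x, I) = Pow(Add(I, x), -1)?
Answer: Rational(-259, 5) ≈ -51.800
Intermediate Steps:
Function('W')(f) = Rational(20, 7) (Function('W')(f) = Add(Pow(Add(-4, -3), -1), 3) = Add(Pow(-7, -1), 3) = Add(Rational(-1, 7), 3) = Rational(20, 7))
Function('H')(Q) = Mul(2, Q)
Mul(Function('H')(-74), Pow(Function('W')(Add(-7, Mul(-1, -48))), -1)) = Mul(Mul(2, -74), Pow(Rational(20, 7), -1)) = Mul(-148, Rational(7, 20)) = Rational(-259, 5)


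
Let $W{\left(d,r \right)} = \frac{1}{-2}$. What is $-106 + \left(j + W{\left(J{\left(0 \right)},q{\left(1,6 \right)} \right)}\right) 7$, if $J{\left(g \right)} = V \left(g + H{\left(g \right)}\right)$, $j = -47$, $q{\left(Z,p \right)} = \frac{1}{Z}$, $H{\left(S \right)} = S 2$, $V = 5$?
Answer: $- \frac{877}{2} \approx -438.5$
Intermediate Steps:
$H{\left(S \right)} = 2 S$
$J{\left(g \right)} = 15 g$ ($J{\left(g \right)} = 5 \left(g + 2 g\right) = 5 \cdot 3 g = 15 g$)
$W{\left(d,r \right)} = - \frac{1}{2}$
$-106 + \left(j + W{\left(J{\left(0 \right)},q{\left(1,6 \right)} \right)}\right) 7 = -106 + \left(-47 - \frac{1}{2}\right) 7 = -106 - \frac{665}{2} = - \frac{877}{2}$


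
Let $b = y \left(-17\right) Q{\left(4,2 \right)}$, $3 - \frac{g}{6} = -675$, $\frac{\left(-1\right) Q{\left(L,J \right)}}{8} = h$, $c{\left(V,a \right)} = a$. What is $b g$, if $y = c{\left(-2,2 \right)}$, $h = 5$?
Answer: $5532480$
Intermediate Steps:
$Q{\left(L,J \right)} = -40$ ($Q{\left(L,J \right)} = \left(-8\right) 5 = -40$)
$y = 2$
$g = 4068$ ($g = 18 - -4050 = 18 + 4050 = 4068$)
$b = 1360$ ($b = 2 \left(-17\right) \left(-40\right) = \left(-34\right) \left(-40\right) = 1360$)
$b g = 1360 \cdot 4068 = 5532480$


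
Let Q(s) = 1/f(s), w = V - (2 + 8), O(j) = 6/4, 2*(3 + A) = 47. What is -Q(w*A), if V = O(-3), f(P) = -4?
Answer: ¼ ≈ 0.25000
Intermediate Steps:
A = 41/2 (A = -3 + (½)*47 = -3 + 47/2 = 41/2 ≈ 20.500)
O(j) = 3/2 (O(j) = 6*(¼) = 3/2)
V = 3/2 ≈ 1.5000
w = -17/2 (w = 3/2 - (2 + 8) = 3/2 - 1*10 = 3/2 - 10 = -17/2 ≈ -8.5000)
Q(s) = -¼ (Q(s) = 1/(-4) = -¼)
-Q(w*A) = -1*(-¼) = ¼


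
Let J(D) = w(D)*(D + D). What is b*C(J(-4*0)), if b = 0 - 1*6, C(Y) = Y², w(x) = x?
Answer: 0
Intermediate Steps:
J(D) = 2*D² (J(D) = D*(D + D) = D*(2*D) = 2*D²)
b = -6 (b = 0 - 6 = -6)
b*C(J(-4*0)) = -6*(2*(-4*0)²)² = -6*(2*0²)² = -6*(2*0)² = -6*0² = -6*0 = 0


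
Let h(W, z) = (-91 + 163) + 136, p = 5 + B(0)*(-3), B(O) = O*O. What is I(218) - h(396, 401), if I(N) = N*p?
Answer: 882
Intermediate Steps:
B(O) = O²
p = 5 (p = 5 + 0²*(-3) = 5 + 0*(-3) = 5 + 0 = 5)
h(W, z) = 208 (h(W, z) = 72 + 136 = 208)
I(N) = 5*N (I(N) = N*5 = 5*N)
I(218) - h(396, 401) = 5*218 - 1*208 = 1090 - 208 = 882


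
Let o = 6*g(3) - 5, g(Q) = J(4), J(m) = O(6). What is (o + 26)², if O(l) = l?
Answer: 3249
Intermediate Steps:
J(m) = 6
g(Q) = 6
o = 31 (o = 6*6 - 5 = 36 - 5 = 31)
(o + 26)² = (31 + 26)² = 57² = 3249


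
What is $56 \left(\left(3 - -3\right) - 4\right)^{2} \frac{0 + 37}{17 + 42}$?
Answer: $\frac{8288}{59} \approx 140.47$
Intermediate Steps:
$56 \left(\left(3 - -3\right) - 4\right)^{2} \frac{0 + 37}{17 + 42} = 56 \left(\left(3 + 3\right) - 4\right)^{2} \cdot \frac{37}{59} = 56 \left(6 - 4\right)^{2} \cdot 37 \cdot \frac{1}{59} = 56 \cdot 2^{2} \cdot \frac{37}{59} = 56 \cdot 4 \cdot \frac{37}{59} = 224 \cdot \frac{37}{59} = \frac{8288}{59}$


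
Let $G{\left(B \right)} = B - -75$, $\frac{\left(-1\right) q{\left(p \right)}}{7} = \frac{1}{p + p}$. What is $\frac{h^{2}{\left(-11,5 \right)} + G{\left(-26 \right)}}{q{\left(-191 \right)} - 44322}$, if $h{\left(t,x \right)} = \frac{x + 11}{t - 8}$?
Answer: $- \frac{6854990}{6112089917} \approx -0.0011215$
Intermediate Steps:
$q{\left(p \right)} = - \frac{7}{2 p}$ ($q{\left(p \right)} = - \frac{7}{p + p} = - \frac{7}{2 p}$)
$h{\left(t,x \right)} = \frac{11 + x}{-8 + t}$
$G{\left(B \right)} = 75 + B$ ($G{\left(B \right)} = B + 75 = 75 + B$)
$\frac{h^{2}{\left(-11,5 \right)} + G{\left(-26 \right)}}{q{\left(-191 \right)} - 44322} = \frac{\left(\frac{11 + 5}{-8 - 11}\right)^{2} + \left(75 - 26\right)}{- \frac{7}{2 \left(-191\right)} - 44322} = \frac{\left(\frac{1}{-19} \cdot 16\right)^{2} + 49}{\left(- \frac{7}{2}\right) \left(- \frac{1}{191}\right) - 44322} = \frac{\left(\left(- \frac{1}{19}\right) 16\right)^{2} + 49}{\frac{7}{382} - 44322} = \frac{\left(- \frac{16}{19}\right)^{2} + 49}{- \frac{16930997}{382}} = \left(\frac{256}{361} + 49\right) \left(- \frac{382}{16930997}\right) = \frac{17945}{361} \left(- \frac{382}{16930997}\right) = - \frac{6854990}{6112089917}$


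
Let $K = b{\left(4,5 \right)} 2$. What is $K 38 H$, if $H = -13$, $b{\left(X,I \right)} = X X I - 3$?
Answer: $-76076$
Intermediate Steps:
$b{\left(X,I \right)} = -3 + I X^{2}$ ($b{\left(X,I \right)} = X^{2} I - 3 = I X^{2} - 3 = -3 + I X^{2}$)
$K = 154$ ($K = \left(-3 + 5 \cdot 4^{2}\right) 2 = \left(-3 + 5 \cdot 16\right) 2 = \left(-3 + 80\right) 2 = 77 \cdot 2 = 154$)
$K 38 H = 154 \cdot 38 \left(-13\right) = 5852 \left(-13\right) = -76076$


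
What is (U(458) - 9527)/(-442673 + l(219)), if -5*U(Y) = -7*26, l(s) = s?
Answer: 47453/2212270 ≈ 0.021450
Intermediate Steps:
U(Y) = 182/5 (U(Y) = -(-7)*26/5 = -⅕*(-182) = 182/5)
(U(458) - 9527)/(-442673 + l(219)) = (182/5 - 9527)/(-442673 + 219) = -47453/5/(-442454) = -47453/5*(-1/442454) = 47453/2212270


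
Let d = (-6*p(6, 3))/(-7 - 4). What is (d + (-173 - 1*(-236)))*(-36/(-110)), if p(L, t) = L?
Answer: 13122/605 ≈ 21.689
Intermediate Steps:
d = 36/11 (d = (-6*6)/(-7 - 4) = -36/(-11) = -36*(-1/11) = 36/11 ≈ 3.2727)
(d + (-173 - 1*(-236)))*(-36/(-110)) = (36/11 + (-173 - 1*(-236)))*(-36/(-110)) = (36/11 + (-173 + 236))*(-36*(-1/110)) = (36/11 + 63)*(18/55) = (729/11)*(18/55) = 13122/605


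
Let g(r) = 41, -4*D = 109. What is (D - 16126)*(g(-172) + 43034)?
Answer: -2783204975/4 ≈ -6.9580e+8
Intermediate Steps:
D = -109/4 (D = -¼*109 = -109/4 ≈ -27.250)
(D - 16126)*(g(-172) + 43034) = (-109/4 - 16126)*(41 + 43034) = -64613/4*43075 = -2783204975/4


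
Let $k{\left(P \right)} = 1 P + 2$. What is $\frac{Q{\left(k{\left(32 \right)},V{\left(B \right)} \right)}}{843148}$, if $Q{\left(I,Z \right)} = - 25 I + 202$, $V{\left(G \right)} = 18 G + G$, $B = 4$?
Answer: $- \frac{162}{210787} \approx -0.00076855$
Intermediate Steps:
$V{\left(G \right)} = 19 G$
$k{\left(P \right)} = 2 + P$ ($k{\left(P \right)} = P + 2 = 2 + P$)
$Q{\left(I,Z \right)} = 202 - 25 I$
$\frac{Q{\left(k{\left(32 \right)},V{\left(B \right)} \right)}}{843148} = \frac{202 - 25 \left(2 + 32\right)}{843148} = \left(202 - 850\right) \frac{1}{843148} = \left(-648\right) \frac{1}{843148} = - \frac{162}{210787}$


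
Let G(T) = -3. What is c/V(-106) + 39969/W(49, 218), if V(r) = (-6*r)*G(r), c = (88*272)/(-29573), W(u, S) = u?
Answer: 563815837265/691209729 ≈ 815.69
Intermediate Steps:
c = -23936/29573 (c = 23936*(-1/29573) = -23936/29573 ≈ -0.80939)
V(r) = 18*r (V(r) = -6*r*(-3) = 18*r)
c/V(-106) + 39969/W(49, 218) = -23936/(29573*(18*(-106))) + 39969/49 = -23936/29573/(-1908) + 39969*(1/49) = -23936/29573*(-1/1908) + 39969/49 = 5984/14106321 + 39969/49 = 563815837265/691209729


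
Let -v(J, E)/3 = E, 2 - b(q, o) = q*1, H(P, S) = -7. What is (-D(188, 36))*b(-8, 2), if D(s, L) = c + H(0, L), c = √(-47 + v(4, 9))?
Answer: 70 - 10*I*√74 ≈ 70.0 - 86.023*I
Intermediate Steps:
b(q, o) = 2 - q
v(J, E) = -3*E
c = I*√74 (c = √(-47 - 3*9) = √(-47 - 27) = √(-74) = I*√74 ≈ 8.6023*I)
D(s, L) = -7 + I*√74 (D(s, L) = I*√74 - 7 = -7 + I*√74)
(-D(188, 36))*b(-8, 2) = (-(-7 + I*√74))*(2 - 1*(-8)) = (7 - I*√74)*(2 + 8) = (7 - I*√74)*10 = 70 - 10*I*√74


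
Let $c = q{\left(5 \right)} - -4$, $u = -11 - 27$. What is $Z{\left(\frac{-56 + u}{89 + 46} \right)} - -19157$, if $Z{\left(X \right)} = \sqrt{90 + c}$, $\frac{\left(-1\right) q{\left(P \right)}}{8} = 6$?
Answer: $19157 + \sqrt{46} \approx 19164.0$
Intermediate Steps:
$q{\left(P \right)} = -48$ ($q{\left(P \right)} = \left(-8\right) 6 = -48$)
$u = -38$
$c = -44$ ($c = -48 - -4 = -48 + 4 = -44$)
$Z{\left(X \right)} = \sqrt{46}$ ($Z{\left(X \right)} = \sqrt{90 - 44} = \sqrt{46}$)
$Z{\left(\frac{-56 + u}{89 + 46} \right)} - -19157 = \sqrt{46} - -19157 = \sqrt{46} + 19157 = 19157 + \sqrt{46}$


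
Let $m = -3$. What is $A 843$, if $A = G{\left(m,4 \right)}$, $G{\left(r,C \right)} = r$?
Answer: $-2529$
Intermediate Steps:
$A = -3$
$A 843 = \left(-3\right) 843 = -2529$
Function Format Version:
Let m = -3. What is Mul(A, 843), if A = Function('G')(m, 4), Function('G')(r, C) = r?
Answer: -2529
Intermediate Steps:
A = -3
Mul(A, 843) = Mul(-3, 843) = -2529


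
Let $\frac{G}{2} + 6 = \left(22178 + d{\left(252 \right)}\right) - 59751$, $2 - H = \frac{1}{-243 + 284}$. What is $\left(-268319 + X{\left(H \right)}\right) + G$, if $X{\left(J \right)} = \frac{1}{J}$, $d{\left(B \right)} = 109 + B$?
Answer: $- \frac{27763114}{81} \approx -3.4275 \cdot 10^{5}$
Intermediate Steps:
$H = \frac{81}{41}$ ($H = 2 - \frac{1}{-243 + 284} = 2 - \frac{1}{41} = \frac{81}{41} \approx 1.9756$)
$G = -74436$ ($G = -12 + 2 \left(\left(22178 + \left(109 + 252\right)\right) - 59751\right) = -12 + 2 \left(\left(22178 + 361\right) - 59751\right) = -12 + 2 \left(22539 - 59751\right) = -12 + 2 \left(-37212\right) = -12 - 74424 = -74436$)
$\left(-268319 + X{\left(H \right)}\right) + G = \left(-268319 + \frac{1}{\frac{81}{41}}\right) - 74436 = \left(-268319 + \frac{41}{81}\right) - 74436 = - \frac{21733798}{81} - 74436 = - \frac{27763114}{81}$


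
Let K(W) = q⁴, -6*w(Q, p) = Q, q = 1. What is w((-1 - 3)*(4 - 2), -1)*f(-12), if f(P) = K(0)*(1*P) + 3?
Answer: -12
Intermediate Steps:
w(Q, p) = -Q/6
K(W) = 1 (K(W) = 1⁴ = 1)
f(P) = 3 + P (f(P) = 1*(1*P) + 3 = 1*P + 3 = P + 3 = 3 + P)
w((-1 - 3)*(4 - 2), -1)*f(-12) = (-(-1 - 3)*(4 - 2)/6)*(3 - 12) = -(-2)*2/3*(-9) = -⅙*(-8)*(-9) = (4/3)*(-9) = -12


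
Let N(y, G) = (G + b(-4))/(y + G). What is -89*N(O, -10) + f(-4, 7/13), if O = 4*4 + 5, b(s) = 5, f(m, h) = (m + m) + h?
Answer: 4718/143 ≈ 32.993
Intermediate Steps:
f(m, h) = h + 2*m (f(m, h) = 2*m + h = h + 2*m)
O = 21 (O = 16 + 5 = 21)
N(y, G) = (5 + G)/(G + y) (N(y, G) = (G + 5)/(y + G) = (5 + G)/(G + y))
-89*N(O, -10) + f(-4, 7/13) = -89*(5 - 10)/(-10 + 21) + (7/13 + 2*(-4)) = -89*(-5)/11 + (7*(1/13) - 8) = -89*(-5)/11 + (7/13 - 8) = -89*(-5/11) - 97/13 = 445/11 - 97/13 = 4718/143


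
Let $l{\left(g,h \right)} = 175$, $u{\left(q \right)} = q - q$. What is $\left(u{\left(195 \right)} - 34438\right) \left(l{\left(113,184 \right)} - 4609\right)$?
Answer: $152698092$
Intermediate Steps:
$u{\left(q \right)} = 0$
$\left(u{\left(195 \right)} - 34438\right) \left(l{\left(113,184 \right)} - 4609\right) = \left(0 - 34438\right) \left(175 - 4609\right) = \left(-34438\right) \left(-4434\right) = 152698092$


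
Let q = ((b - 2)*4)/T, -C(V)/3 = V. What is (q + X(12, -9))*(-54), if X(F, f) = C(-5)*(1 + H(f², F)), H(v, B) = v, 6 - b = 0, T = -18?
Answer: -66372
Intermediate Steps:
b = 6 (b = 6 - 1*0 = 6 + 0 = 6)
C(V) = -3*V
X(F, f) = 15 + 15*f² (X(F, f) = (-3*(-5))*(1 + f²) = 15*(1 + f²) = 15 + 15*f²)
q = -8/9 (q = ((6 - 2)*4)/(-18) = (4*4)*(-1/18) = 16*(-1/18) = -8/9 ≈ -0.88889)
(q + X(12, -9))*(-54) = (-8/9 + (15 + 15*(-9)²))*(-54) = (-8/9 + (15 + 15*81))*(-54) = (-8/9 + (15 + 1215))*(-54) = (-8/9 + 1230)*(-54) = (11062/9)*(-54) = -66372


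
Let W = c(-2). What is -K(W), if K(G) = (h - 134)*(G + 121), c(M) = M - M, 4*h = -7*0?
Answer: 16214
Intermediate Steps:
h = 0 (h = (-7*0)/4 = (¼)*0 = 0)
c(M) = 0
W = 0
K(G) = -16214 - 134*G (K(G) = (0 - 134)*(G + 121) = -134*(121 + G) = -16214 - 134*G)
-K(W) = -(-16214 - 134*0) = -(-16214 + 0) = -1*(-16214) = 16214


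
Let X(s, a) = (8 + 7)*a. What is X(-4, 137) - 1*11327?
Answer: -9272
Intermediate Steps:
X(s, a) = 15*a
X(-4, 137) - 1*11327 = 15*137 - 1*11327 = 2055 - 11327 = -9272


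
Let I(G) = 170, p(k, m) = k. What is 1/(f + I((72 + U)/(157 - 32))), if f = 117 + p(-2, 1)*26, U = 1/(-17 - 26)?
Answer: 1/235 ≈ 0.0042553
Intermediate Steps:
U = -1/43 (U = 1/(-43) = -1/43 ≈ -0.023256)
f = 65 (f = 117 - 2*26 = 117 - 52 = 65)
1/(f + I((72 + U)/(157 - 32))) = 1/(65 + 170) = 1/235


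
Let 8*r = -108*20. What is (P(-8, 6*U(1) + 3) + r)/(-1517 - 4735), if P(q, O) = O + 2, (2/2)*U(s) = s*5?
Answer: 235/6252 ≈ 0.037588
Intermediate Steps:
U(s) = 5*s (U(s) = s*5 = 5*s)
r = -270 (r = (-108*20)/8 = (⅛)*(-2160) = -270)
P(q, O) = 2 + O
(P(-8, 6*U(1) + 3) + r)/(-1517 - 4735) = ((2 + (6*(5*1) + 3)) - 270)/(-1517 - 4735) = ((2 + (6*5 + 3)) - 270)/(-6252) = ((2 + (30 + 3)) - 270)*(-1/6252) = ((2 + 33) - 270)*(-1/6252) = (35 - 270)*(-1/6252) = -235*(-1/6252) = 235/6252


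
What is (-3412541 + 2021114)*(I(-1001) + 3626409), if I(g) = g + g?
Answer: -5043097758789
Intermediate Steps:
I(g) = 2*g
(-3412541 + 2021114)*(I(-1001) + 3626409) = (-3412541 + 2021114)*(2*(-1001) + 3626409) = -1391427*(-2002 + 3626409) = -1391427*3624407 = -5043097758789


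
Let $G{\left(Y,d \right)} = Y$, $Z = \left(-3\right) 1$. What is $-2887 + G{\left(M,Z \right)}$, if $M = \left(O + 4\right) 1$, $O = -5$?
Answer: $-2888$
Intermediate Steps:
$Z = -3$
$M = -1$ ($M = \left(-5 + 4\right) 1 = \left(-1\right) 1 = -1$)
$-2887 + G{\left(M,Z \right)} = -2887 - 1 = -2888$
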